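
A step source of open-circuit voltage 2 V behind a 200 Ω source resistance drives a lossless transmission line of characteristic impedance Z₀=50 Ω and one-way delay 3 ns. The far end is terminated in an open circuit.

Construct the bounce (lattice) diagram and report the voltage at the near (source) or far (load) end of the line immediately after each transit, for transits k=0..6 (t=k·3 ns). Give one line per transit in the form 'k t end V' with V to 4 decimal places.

0 0 source 0.4000
1 3 load 0.8000
2 6 source 1.0400
3 9 load 1.2800
4 12 source 1.4240
5 15 load 1.5680
6 18 source 1.6544

Γ_L=1.000000, Γ_S=0.600000; launch V₁=2·50/250=0.400000
k=0 src: V=0.4000
k=1 load: inc=0.400000, refl=0.400000·1.000000=0.4000; V=0.000000+0.400000+0.400000=0.8000
k=2 src: inc=0.400000, refl=0.400000·0.600000=0.2400; V=0.400000+0.400000+0.240000=1.0400
k=3 load: inc=0.240000, refl=0.240000·1.000000=0.2400; V=0.800000+0.240000+0.240000=1.2800
k=4 src: inc=0.240000, refl=0.240000·0.600000=0.1440; V=1.040000+0.240000+0.144000=1.4240
k=5 load: inc=0.144000, refl=0.144000·1.000000=0.1440; V=1.280000+0.144000+0.144000=1.5680
k=6 src: inc=0.144000, refl=0.144000·0.600000=0.0864; V=1.424000+0.144000+0.086400=1.6544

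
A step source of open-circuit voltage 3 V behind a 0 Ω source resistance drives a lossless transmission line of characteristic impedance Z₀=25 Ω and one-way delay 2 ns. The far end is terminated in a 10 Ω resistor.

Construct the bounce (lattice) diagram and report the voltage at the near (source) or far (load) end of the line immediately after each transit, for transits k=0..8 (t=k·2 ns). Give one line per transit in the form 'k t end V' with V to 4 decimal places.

Γ_L=-0.428571, Γ_S=-1.000000; launch V₁=3·25/25=3.000000
k=0 src: V=3.0000
k=1 load: inc=3.000000, refl=3.000000·-0.428571=-1.2857; V=0.000000+3.000000+-1.285714=1.7143
k=2 src: inc=-1.285714, refl=-1.285714·-1.000000=1.2857; V=3.000000+-1.285714+1.285714=3.0000
k=3 load: inc=1.285714, refl=1.285714·-0.428571=-0.5510; V=1.714286+1.285714+-0.551020=2.4490
k=4 src: inc=-0.551020, refl=-0.551020·-1.000000=0.5510; V=3.000000+-0.551020+0.551020=3.0000
k=5 load: inc=0.551020, refl=0.551020·-0.428571=-0.2362; V=2.448980+0.551020+-0.236152=2.7638
k=6 src: inc=-0.236152, refl=-0.236152·-1.000000=0.2362; V=3.000000+-0.236152+0.236152=3.0000
k=7 load: inc=0.236152, refl=0.236152·-0.428571=-0.1012; V=2.763848+0.236152+-0.101208=2.8988
k=8 src: inc=-0.101208, refl=-0.101208·-1.000000=0.1012; V=3.000000+-0.101208+0.101208=3.0000

0 0 source 3.0000
1 2 load 1.7143
2 4 source 3.0000
3 6 load 2.4490
4 8 source 3.0000
5 10 load 2.7638
6 12 source 3.0000
7 14 load 2.8988
8 16 source 3.0000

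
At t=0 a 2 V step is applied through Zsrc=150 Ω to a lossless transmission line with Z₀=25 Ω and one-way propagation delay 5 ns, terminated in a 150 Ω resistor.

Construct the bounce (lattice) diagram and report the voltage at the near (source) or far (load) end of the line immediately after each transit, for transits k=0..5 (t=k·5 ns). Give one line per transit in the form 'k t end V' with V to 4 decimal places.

0 0 source 0.2857
1 5 load 0.4898
2 10 source 0.6356
3 15 load 0.7397
4 20 source 0.8141
5 25 load 0.8672

Γ_L=0.714286, Γ_S=0.714286; launch V₁=2·25/175=0.285714
k=0 src: V=0.2857
k=1 load: inc=0.285714, refl=0.285714·0.714286=0.2041; V=0.000000+0.285714+0.204082=0.4898
k=2 src: inc=0.204082, refl=0.204082·0.714286=0.1458; V=0.285714+0.204082+0.145773=0.6356
k=3 load: inc=0.145773, refl=0.145773·0.714286=0.1041; V=0.489796+0.145773+0.104123=0.7397
k=4 src: inc=0.104123, refl=0.104123·0.714286=0.0744; V=0.635569+0.104123+0.074374=0.8141
k=5 load: inc=0.074374, refl=0.074374·0.714286=0.0531; V=0.739692+0.074374+0.053124=0.8672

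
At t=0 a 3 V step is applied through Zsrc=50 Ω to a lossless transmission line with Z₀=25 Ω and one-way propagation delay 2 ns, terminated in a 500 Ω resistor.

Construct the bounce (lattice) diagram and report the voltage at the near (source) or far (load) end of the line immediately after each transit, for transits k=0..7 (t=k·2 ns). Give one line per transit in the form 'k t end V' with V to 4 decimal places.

0 0 source 1.0000
1 2 load 1.9048
2 4 source 2.2063
3 6 load 2.4792
4 8 source 2.5702
5 10 load 2.6525
6 12 source 2.6799
7 14 load 2.7047

Γ_L=0.904762, Γ_S=0.333333; launch V₁=3·25/75=1.000000
k=0 src: V=1.0000
k=1 load: inc=1.000000, refl=1.000000·0.904762=0.9048; V=0.000000+1.000000+0.904762=1.9048
k=2 src: inc=0.904762, refl=0.904762·0.333333=0.3016; V=1.000000+0.904762+0.301587=2.2063
k=3 load: inc=0.301587, refl=0.301587·0.904762=0.2729; V=1.904762+0.301587+0.272865=2.4792
k=4 src: inc=0.272865, refl=0.272865·0.333333=0.0910; V=2.206349+0.272865+0.090955=2.5702
k=5 load: inc=0.090955, refl=0.090955·0.904762=0.0823; V=2.479214+0.090955+0.082293=2.6525
k=6 src: inc=0.082293, refl=0.082293·0.333333=0.0274; V=2.570169+0.082293+0.027431=2.6799
k=7 load: inc=0.027431, refl=0.027431·0.904762=0.0248; V=2.652461+0.027431+0.024818=2.7047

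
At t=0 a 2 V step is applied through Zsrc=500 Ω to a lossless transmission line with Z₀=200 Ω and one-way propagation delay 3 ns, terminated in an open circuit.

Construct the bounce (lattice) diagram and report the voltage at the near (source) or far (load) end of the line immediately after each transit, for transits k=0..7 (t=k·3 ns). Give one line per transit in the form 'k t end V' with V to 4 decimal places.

Γ_L=1.000000, Γ_S=0.428571; launch V₁=2·200/700=0.571429
k=0 src: V=0.5714
k=1 load: inc=0.571429, refl=0.571429·1.000000=0.5714; V=0.000000+0.571429+0.571429=1.1429
k=2 src: inc=0.571429, refl=0.571429·0.428571=0.2449; V=0.571429+0.571429+0.244898=1.3878
k=3 load: inc=0.244898, refl=0.244898·1.000000=0.2449; V=1.142857+0.244898+0.244898=1.6327
k=4 src: inc=0.244898, refl=0.244898·0.428571=0.1050; V=1.387755+0.244898+0.104956=1.7376
k=5 load: inc=0.104956, refl=0.104956·1.000000=0.1050; V=1.632653+0.104956+0.104956=1.8426
k=6 src: inc=0.104956, refl=0.104956·0.428571=0.0450; V=1.737609+0.104956+0.044981=1.8875
k=7 load: inc=0.044981, refl=0.044981·1.000000=0.0450; V=1.842566+0.044981+0.044981=1.9325

0 0 source 0.5714
1 3 load 1.1429
2 6 source 1.3878
3 9 load 1.6327
4 12 source 1.7376
5 15 load 1.8426
6 18 source 1.8875
7 21 load 1.9325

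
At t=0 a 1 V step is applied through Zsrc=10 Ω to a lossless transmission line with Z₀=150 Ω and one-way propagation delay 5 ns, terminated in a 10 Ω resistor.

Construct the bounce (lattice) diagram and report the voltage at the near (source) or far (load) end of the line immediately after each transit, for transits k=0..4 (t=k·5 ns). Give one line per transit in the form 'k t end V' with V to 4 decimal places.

Γ_L=-0.875000, Γ_S=-0.875000; launch V₁=1·150/160=0.937500
k=0 src: V=0.9375
k=1 load: inc=0.937500, refl=0.937500·-0.875000=-0.8203; V=0.000000+0.937500+-0.820312=0.1172
k=2 src: inc=-0.820312, refl=-0.820312·-0.875000=0.7178; V=0.937500+-0.820312+0.717773=0.8350
k=3 load: inc=0.717773, refl=0.717773·-0.875000=-0.6281; V=0.117188+0.717773+-0.628052=0.2069
k=4 src: inc=-0.628052, refl=-0.628052·-0.875000=0.5495; V=0.834961+-0.628052+0.549545=0.7565

0 0 source 0.9375
1 5 load 0.1172
2 10 source 0.8350
3 15 load 0.2069
4 20 source 0.7565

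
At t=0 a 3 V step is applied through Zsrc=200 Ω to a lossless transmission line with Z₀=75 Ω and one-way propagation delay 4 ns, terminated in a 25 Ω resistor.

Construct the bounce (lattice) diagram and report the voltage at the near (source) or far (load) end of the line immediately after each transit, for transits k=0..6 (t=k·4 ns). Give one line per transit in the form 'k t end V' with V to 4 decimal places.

Γ_L=-0.500000, Γ_S=0.454545; launch V₁=3·75/275=0.818182
k=0 src: V=0.8182
k=1 load: inc=0.818182, refl=0.818182·-0.500000=-0.4091; V=0.000000+0.818182+-0.409091=0.4091
k=2 src: inc=-0.409091, refl=-0.409091·0.454545=-0.1860; V=0.818182+-0.409091+-0.185950=0.2231
k=3 load: inc=-0.185950, refl=-0.185950·-0.500000=0.0930; V=0.409091+-0.185950+0.092975=0.3161
k=4 src: inc=0.092975, refl=0.092975·0.454545=0.0423; V=0.223140+0.092975+0.042261=0.3584
k=5 load: inc=0.042261, refl=0.042261·-0.500000=-0.0211; V=0.316116+0.042261+-0.021131=0.3372
k=6 src: inc=-0.021131, refl=-0.021131·0.454545=-0.0096; V=0.358377+-0.021131+-0.009605=0.3276

0 0 source 0.8182
1 4 load 0.4091
2 8 source 0.2231
3 12 load 0.3161
4 16 source 0.3584
5 20 load 0.3372
6 24 source 0.3276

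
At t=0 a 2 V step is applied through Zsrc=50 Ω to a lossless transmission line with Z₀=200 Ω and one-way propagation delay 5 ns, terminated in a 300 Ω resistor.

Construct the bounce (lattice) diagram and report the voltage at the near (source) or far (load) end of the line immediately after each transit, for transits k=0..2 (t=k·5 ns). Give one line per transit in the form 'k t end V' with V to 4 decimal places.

Γ_L=0.200000, Γ_S=-0.600000; launch V₁=2·200/250=1.600000
k=0 src: V=1.6000
k=1 load: inc=1.600000, refl=1.600000·0.200000=0.3200; V=0.000000+1.600000+0.320000=1.9200
k=2 src: inc=0.320000, refl=0.320000·-0.600000=-0.1920; V=1.600000+0.320000+-0.192000=1.7280

0 0 source 1.6000
1 5 load 1.9200
2 10 source 1.7280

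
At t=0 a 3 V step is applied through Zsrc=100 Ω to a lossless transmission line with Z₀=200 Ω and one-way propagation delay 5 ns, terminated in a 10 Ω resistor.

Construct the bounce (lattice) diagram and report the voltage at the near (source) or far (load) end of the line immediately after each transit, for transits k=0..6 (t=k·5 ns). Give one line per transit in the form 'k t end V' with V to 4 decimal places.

Γ_L=-0.904762, Γ_S=-0.333333; launch V₁=3·200/300=2.000000
k=0 src: V=2.0000
k=1 load: inc=2.000000, refl=2.000000·-0.904762=-1.8095; V=0.000000+2.000000+-1.809524=0.1905
k=2 src: inc=-1.809524, refl=-1.809524·-0.333333=0.6032; V=2.000000+-1.809524+0.603175=0.7937
k=3 load: inc=0.603175, refl=0.603175·-0.904762=-0.5457; V=0.190476+0.603175+-0.545729=0.2479
k=4 src: inc=-0.545729, refl=-0.545729·-0.333333=0.1819; V=0.793651+-0.545729+0.181910=0.4298
k=5 load: inc=0.181910, refl=0.181910·-0.904762=-0.1646; V=0.247921+0.181910+-0.164585=0.2652
k=6 src: inc=-0.164585, refl=-0.164585·-0.333333=0.0549; V=0.429831+-0.164585+0.054862=0.3201

0 0 source 2.0000
1 5 load 0.1905
2 10 source 0.7937
3 15 load 0.2479
4 20 source 0.4298
5 25 load 0.2652
6 30 source 0.3201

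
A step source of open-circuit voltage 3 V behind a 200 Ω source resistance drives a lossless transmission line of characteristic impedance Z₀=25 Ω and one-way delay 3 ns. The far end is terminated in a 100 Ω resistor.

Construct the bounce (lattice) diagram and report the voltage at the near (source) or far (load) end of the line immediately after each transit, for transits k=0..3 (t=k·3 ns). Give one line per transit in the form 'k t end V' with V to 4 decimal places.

0 0 source 0.3333
1 3 load 0.5333
2 6 source 0.6889
3 9 load 0.7822

Γ_L=0.600000, Γ_S=0.777778; launch V₁=3·25/225=0.333333
k=0 src: V=0.3333
k=1 load: inc=0.333333, refl=0.333333·0.600000=0.2000; V=0.000000+0.333333+0.200000=0.5333
k=2 src: inc=0.200000, refl=0.200000·0.777778=0.1556; V=0.333333+0.200000+0.155556=0.6889
k=3 load: inc=0.155556, refl=0.155556·0.600000=0.0933; V=0.533333+0.155556+0.093333=0.7822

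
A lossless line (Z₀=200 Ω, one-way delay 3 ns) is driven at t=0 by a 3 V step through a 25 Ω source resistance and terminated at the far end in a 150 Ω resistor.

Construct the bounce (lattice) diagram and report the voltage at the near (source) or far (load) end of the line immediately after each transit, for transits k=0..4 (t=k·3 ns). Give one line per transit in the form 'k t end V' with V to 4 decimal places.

0 0 source 2.6667
1 3 load 2.2857
2 6 source 2.5820
3 9 load 2.5397
4 12 source 2.5726

Γ_L=-0.142857, Γ_S=-0.777778; launch V₁=3·200/225=2.666667
k=0 src: V=2.6667
k=1 load: inc=2.666667, refl=2.666667·-0.142857=-0.3810; V=0.000000+2.666667+-0.380952=2.2857
k=2 src: inc=-0.380952, refl=-0.380952·-0.777778=0.2963; V=2.666667+-0.380952+0.296296=2.5820
k=3 load: inc=0.296296, refl=0.296296·-0.142857=-0.0423; V=2.285714+0.296296+-0.042328=2.5397
k=4 src: inc=-0.042328, refl=-0.042328·-0.777778=0.0329; V=2.582011+-0.042328+0.032922=2.5726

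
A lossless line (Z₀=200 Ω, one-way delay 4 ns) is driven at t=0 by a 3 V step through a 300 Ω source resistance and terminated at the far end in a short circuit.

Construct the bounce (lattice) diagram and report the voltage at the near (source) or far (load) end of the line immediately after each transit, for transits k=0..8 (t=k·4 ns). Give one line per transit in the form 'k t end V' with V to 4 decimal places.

0 0 source 1.2000
1 4 load 0.0000
2 8 source -0.2400
3 12 load 0.0000
4 16 source 0.0480
5 20 load 0.0000
6 24 source -0.0096
7 28 load 0.0000
8 32 source 0.0019

Γ_L=-1.000000, Γ_S=0.200000; launch V₁=3·200/500=1.200000
k=0 src: V=1.2000
k=1 load: inc=1.200000, refl=1.200000·-1.000000=-1.2000; V=0.000000+1.200000+-1.200000=0.0000
k=2 src: inc=-1.200000, refl=-1.200000·0.200000=-0.2400; V=1.200000+-1.200000+-0.240000=-0.2400
k=3 load: inc=-0.240000, refl=-0.240000·-1.000000=0.2400; V=0.000000+-0.240000+0.240000=0.0000
k=4 src: inc=0.240000, refl=0.240000·0.200000=0.0480; V=-0.240000+0.240000+0.048000=0.0480
k=5 load: inc=0.048000, refl=0.048000·-1.000000=-0.0480; V=0.000000+0.048000+-0.048000=0.0000
k=6 src: inc=-0.048000, refl=-0.048000·0.200000=-0.0096; V=0.048000+-0.048000+-0.009600=-0.0096
k=7 load: inc=-0.009600, refl=-0.009600·-1.000000=0.0096; V=0.000000+-0.009600+0.009600=0.0000
k=8 src: inc=0.009600, refl=0.009600·0.200000=0.0019; V=-0.009600+0.009600+0.001920=0.0019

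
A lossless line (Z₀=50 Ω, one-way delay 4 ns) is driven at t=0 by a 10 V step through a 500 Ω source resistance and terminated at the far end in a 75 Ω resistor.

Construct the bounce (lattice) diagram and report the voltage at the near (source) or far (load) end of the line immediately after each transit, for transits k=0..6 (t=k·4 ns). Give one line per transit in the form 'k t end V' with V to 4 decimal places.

0 0 source 0.9091
1 4 load 1.0909
2 8 source 1.2397
3 12 load 1.2694
4 16 source 1.2938
5 20 load 1.2986
6 24 source 1.3026

Γ_L=0.200000, Γ_S=0.818182; launch V₁=10·50/550=0.909091
k=0 src: V=0.9091
k=1 load: inc=0.909091, refl=0.909091·0.200000=0.1818; V=0.000000+0.909091+0.181818=1.0909
k=2 src: inc=0.181818, refl=0.181818·0.818182=0.1488; V=0.909091+0.181818+0.148760=1.2397
k=3 load: inc=0.148760, refl=0.148760·0.200000=0.0298; V=1.090909+0.148760+0.029752=1.2694
k=4 src: inc=0.029752, refl=0.029752·0.818182=0.0243; V=1.239669+0.029752+0.024343=1.2938
k=5 load: inc=0.024343, refl=0.024343·0.200000=0.0049; V=1.269421+0.024343+0.004869=1.2986
k=6 src: inc=0.004869, refl=0.004869·0.818182=0.0040; V=1.293764+0.004869+0.003983=1.3026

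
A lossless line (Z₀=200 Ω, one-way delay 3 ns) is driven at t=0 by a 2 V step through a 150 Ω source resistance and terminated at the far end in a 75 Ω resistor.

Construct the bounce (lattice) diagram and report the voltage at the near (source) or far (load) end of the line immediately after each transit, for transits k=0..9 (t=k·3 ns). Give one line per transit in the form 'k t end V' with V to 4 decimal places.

0 0 source 1.1429
1 3 load 0.6234
2 6 source 0.6976
3 9 load 0.6639
4 12 source 0.6687
5 15 load 0.6665
6 18 source 0.6668
7 21 load 0.6667
8 24 source 0.6667
9 27 load 0.6667

Γ_L=-0.454545, Γ_S=-0.142857; launch V₁=2·200/350=1.142857
k=0 src: V=1.1429
k=1 load: inc=1.142857, refl=1.142857·-0.454545=-0.5195; V=0.000000+1.142857+-0.519481=0.6234
k=2 src: inc=-0.519481, refl=-0.519481·-0.142857=0.0742; V=1.142857+-0.519481+0.074212=0.6976
k=3 load: inc=0.074212, refl=0.074212·-0.454545=-0.0337; V=0.623377+0.074212+-0.033733=0.6639
k=4 src: inc=-0.033733, refl=-0.033733·-0.142857=0.0048; V=0.697588+-0.033733+0.004819=0.6687
k=5 load: inc=0.004819, refl=0.004819·-0.454545=-0.0022; V=0.663856+0.004819+-0.002190=0.6665
k=6 src: inc=-0.002190, refl=-0.002190·-0.142857=0.0003; V=0.668675+-0.002190+0.000313=0.6668
k=7 load: inc=0.000313, refl=0.000313·-0.454545=-0.0001; V=0.666484+0.000313+-0.000142=0.6667
k=8 src: inc=-0.000142, refl=-0.000142·-0.142857=0.0000; V=0.666797+-0.000142+0.000020=0.6667
k=9 load: inc=0.000020, refl=0.000020·-0.454545=-0.0000; V=0.666655+0.000020+-0.000009=0.6667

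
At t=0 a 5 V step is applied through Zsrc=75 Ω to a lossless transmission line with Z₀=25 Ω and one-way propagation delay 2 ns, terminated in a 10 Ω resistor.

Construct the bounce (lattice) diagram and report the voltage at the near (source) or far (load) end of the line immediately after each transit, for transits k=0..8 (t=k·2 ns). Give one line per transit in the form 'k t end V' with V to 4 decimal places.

Γ_L=-0.428571, Γ_S=0.500000; launch V₁=5·25/100=1.250000
k=0 src: V=1.2500
k=1 load: inc=1.250000, refl=1.250000·-0.428571=-0.5357; V=0.000000+1.250000+-0.535714=0.7143
k=2 src: inc=-0.535714, refl=-0.535714·0.500000=-0.2679; V=1.250000+-0.535714+-0.267857=0.4464
k=3 load: inc=-0.267857, refl=-0.267857·-0.428571=0.1148; V=0.714286+-0.267857+0.114796=0.5612
k=4 src: inc=0.114796, refl=0.114796·0.500000=0.0574; V=0.446429+0.114796+0.057398=0.6186
k=5 load: inc=0.057398, refl=0.057398·-0.428571=-0.0246; V=0.561224+0.057398+-0.024599=0.5940
k=6 src: inc=-0.024599, refl=-0.024599·0.500000=-0.0123; V=0.618622+-0.024599+-0.012300=0.5817
k=7 load: inc=-0.012300, refl=-0.012300·-0.428571=0.0053; V=0.594023+-0.012300+0.005271=0.5870
k=8 src: inc=0.005271, refl=0.005271·0.500000=0.0026; V=0.581724+0.005271+0.002636=0.5896

0 0 source 1.2500
1 2 load 0.7143
2 4 source 0.4464
3 6 load 0.5612
4 8 source 0.6186
5 10 load 0.5940
6 12 source 0.5817
7 14 load 0.5870
8 16 source 0.5896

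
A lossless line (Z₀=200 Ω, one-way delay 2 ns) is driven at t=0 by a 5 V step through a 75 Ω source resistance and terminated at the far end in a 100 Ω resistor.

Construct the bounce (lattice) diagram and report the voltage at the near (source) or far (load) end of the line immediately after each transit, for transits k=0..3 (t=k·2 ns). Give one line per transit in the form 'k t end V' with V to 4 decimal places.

Γ_L=-0.333333, Γ_S=-0.454545; launch V₁=5·200/275=3.636364
k=0 src: V=3.6364
k=1 load: inc=3.636364, refl=3.636364·-0.333333=-1.2121; V=0.000000+3.636364+-1.212121=2.4242
k=2 src: inc=-1.212121, refl=-1.212121·-0.454545=0.5510; V=3.636364+-1.212121+0.550964=2.9752
k=3 load: inc=0.550964, refl=0.550964·-0.333333=-0.1837; V=2.424242+0.550964+-0.183655=2.7916

0 0 source 3.6364
1 2 load 2.4242
2 4 source 2.9752
3 6 load 2.7916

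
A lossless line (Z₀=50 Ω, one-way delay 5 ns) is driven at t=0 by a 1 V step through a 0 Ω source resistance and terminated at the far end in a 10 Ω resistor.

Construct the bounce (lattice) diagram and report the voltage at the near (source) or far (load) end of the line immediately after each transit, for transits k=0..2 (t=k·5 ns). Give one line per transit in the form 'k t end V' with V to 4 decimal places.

0 0 source 1.0000
1 5 load 0.3333
2 10 source 1.0000

Γ_L=-0.666667, Γ_S=-1.000000; launch V₁=1·50/50=1.000000
k=0 src: V=1.0000
k=1 load: inc=1.000000, refl=1.000000·-0.666667=-0.6667; V=0.000000+1.000000+-0.666667=0.3333
k=2 src: inc=-0.666667, refl=-0.666667·-1.000000=0.6667; V=1.000000+-0.666667+0.666667=1.0000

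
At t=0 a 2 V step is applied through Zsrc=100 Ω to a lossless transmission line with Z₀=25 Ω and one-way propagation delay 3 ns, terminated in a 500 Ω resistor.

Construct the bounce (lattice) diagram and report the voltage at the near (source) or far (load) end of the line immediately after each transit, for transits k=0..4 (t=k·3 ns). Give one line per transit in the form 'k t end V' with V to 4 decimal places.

Γ_L=0.904762, Γ_S=0.600000; launch V₁=2·25/125=0.400000
k=0 src: V=0.4000
k=1 load: inc=0.400000, refl=0.400000·0.904762=0.3619; V=0.000000+0.400000+0.361905=0.7619
k=2 src: inc=0.361905, refl=0.361905·0.600000=0.2171; V=0.400000+0.361905+0.217143=0.9790
k=3 load: inc=0.217143, refl=0.217143·0.904762=0.1965; V=0.761905+0.217143+0.196463=1.1755
k=4 src: inc=0.196463, refl=0.196463·0.600000=0.1179; V=0.979048+0.196463+0.117878=1.2934

0 0 source 0.4000
1 3 load 0.7619
2 6 source 0.9790
3 9 load 1.1755
4 12 source 1.2934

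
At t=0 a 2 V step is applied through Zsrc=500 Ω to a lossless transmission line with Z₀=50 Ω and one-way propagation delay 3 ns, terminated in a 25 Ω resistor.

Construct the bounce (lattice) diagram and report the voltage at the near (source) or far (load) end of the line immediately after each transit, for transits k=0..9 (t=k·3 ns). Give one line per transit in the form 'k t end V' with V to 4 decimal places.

Γ_L=-0.333333, Γ_S=0.818182; launch V₁=2·50/550=0.181818
k=0 src: V=0.1818
k=1 load: inc=0.181818, refl=0.181818·-0.333333=-0.0606; V=0.000000+0.181818+-0.060606=0.1212
k=2 src: inc=-0.060606, refl=-0.060606·0.818182=-0.0496; V=0.181818+-0.060606+-0.049587=0.0716
k=3 load: inc=-0.049587, refl=-0.049587·-0.333333=0.0165; V=0.121212+-0.049587+0.016529=0.0882
k=4 src: inc=0.016529, refl=0.016529·0.818182=0.0135; V=0.071625+0.016529+0.013524=0.1017
k=5 load: inc=0.013524, refl=0.013524·-0.333333=-0.0045; V=0.088154+0.013524+-0.004508=0.0972
k=6 src: inc=-0.004508, refl=-0.004508·0.818182=-0.0037; V=0.101678+-0.004508+-0.003688=0.0935
k=7 load: inc=-0.003688, refl=-0.003688·-0.333333=0.0012; V=0.097170+-0.003688+0.001229=0.0947
k=8 src: inc=0.001229, refl=0.001229·0.818182=0.0010; V=0.093482+0.001229+0.001006=0.0957
k=9 load: inc=0.001006, refl=0.001006·-0.333333=-0.0003; V=0.094711+0.001006+-0.000335=0.0954

0 0 source 0.1818
1 3 load 0.1212
2 6 source 0.0716
3 9 load 0.0882
4 12 source 0.1017
5 15 load 0.0972
6 18 source 0.0935
7 21 load 0.0947
8 24 source 0.0957
9 27 load 0.0954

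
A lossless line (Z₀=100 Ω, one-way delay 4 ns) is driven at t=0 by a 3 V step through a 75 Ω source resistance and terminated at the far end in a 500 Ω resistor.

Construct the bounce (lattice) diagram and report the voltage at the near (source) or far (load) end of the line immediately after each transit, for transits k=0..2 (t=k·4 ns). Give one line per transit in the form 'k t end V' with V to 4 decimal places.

Γ_L=0.666667, Γ_S=-0.142857; launch V₁=3·100/175=1.714286
k=0 src: V=1.7143
k=1 load: inc=1.714286, refl=1.714286·0.666667=1.1429; V=0.000000+1.714286+1.142857=2.8571
k=2 src: inc=1.142857, refl=1.142857·-0.142857=-0.1633; V=1.714286+1.142857+-0.163265=2.6939

0 0 source 1.7143
1 4 load 2.8571
2 8 source 2.6939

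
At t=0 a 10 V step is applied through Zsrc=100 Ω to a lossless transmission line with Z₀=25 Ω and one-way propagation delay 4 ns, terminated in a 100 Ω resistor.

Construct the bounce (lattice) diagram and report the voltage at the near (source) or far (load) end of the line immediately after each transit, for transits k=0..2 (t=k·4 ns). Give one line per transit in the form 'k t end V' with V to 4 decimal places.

0 0 source 2.0000
1 4 load 3.2000
2 8 source 3.9200

Γ_L=0.600000, Γ_S=0.600000; launch V₁=10·25/125=2.000000
k=0 src: V=2.0000
k=1 load: inc=2.000000, refl=2.000000·0.600000=1.2000; V=0.000000+2.000000+1.200000=3.2000
k=2 src: inc=1.200000, refl=1.200000·0.600000=0.7200; V=2.000000+1.200000+0.720000=3.9200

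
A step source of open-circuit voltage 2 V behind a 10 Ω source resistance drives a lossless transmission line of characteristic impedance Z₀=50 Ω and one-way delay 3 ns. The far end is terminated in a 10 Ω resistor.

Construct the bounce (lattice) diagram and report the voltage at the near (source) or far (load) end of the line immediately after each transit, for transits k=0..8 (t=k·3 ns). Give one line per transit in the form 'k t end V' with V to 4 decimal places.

0 0 source 1.6667
1 3 load 0.5556
2 6 source 1.2963
3 9 load 0.8025
4 12 source 1.1317
5 15 load 0.9122
6 18 source 1.0585
7 21 load 0.9610
8 24 source 1.0260

Γ_L=-0.666667, Γ_S=-0.666667; launch V₁=2·50/60=1.666667
k=0 src: V=1.6667
k=1 load: inc=1.666667, refl=1.666667·-0.666667=-1.1111; V=0.000000+1.666667+-1.111111=0.5556
k=2 src: inc=-1.111111, refl=-1.111111·-0.666667=0.7407; V=1.666667+-1.111111+0.740741=1.2963
k=3 load: inc=0.740741, refl=0.740741·-0.666667=-0.4938; V=0.555556+0.740741+-0.493827=0.8025
k=4 src: inc=-0.493827, refl=-0.493827·-0.666667=0.3292; V=1.296296+-0.493827+0.329218=1.1317
k=5 load: inc=0.329218, refl=0.329218·-0.666667=-0.2195; V=0.802469+0.329218+-0.219479=0.9122
k=6 src: inc=-0.219479, refl=-0.219479·-0.666667=0.1463; V=1.131687+-0.219479+0.146319=1.0585
k=7 load: inc=0.146319, refl=0.146319·-0.666667=-0.0975; V=0.912209+0.146319+-0.097546=0.9610
k=8 src: inc=-0.097546, refl=-0.097546·-0.666667=0.0650; V=1.058528+-0.097546+0.065031=1.0260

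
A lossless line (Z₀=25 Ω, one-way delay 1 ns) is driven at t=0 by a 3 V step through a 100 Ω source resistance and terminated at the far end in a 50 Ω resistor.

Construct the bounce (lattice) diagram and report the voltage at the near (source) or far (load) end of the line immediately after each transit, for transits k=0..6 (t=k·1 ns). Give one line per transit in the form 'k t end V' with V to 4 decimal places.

0 0 source 0.6000
1 1 load 0.8000
2 2 source 0.9200
3 3 load 0.9600
4 4 source 0.9840
5 5 load 0.9920
6 6 source 0.9968

Γ_L=0.333333, Γ_S=0.600000; launch V₁=3·25/125=0.600000
k=0 src: V=0.6000
k=1 load: inc=0.600000, refl=0.600000·0.333333=0.2000; V=0.000000+0.600000+0.200000=0.8000
k=2 src: inc=0.200000, refl=0.200000·0.600000=0.1200; V=0.600000+0.200000+0.120000=0.9200
k=3 load: inc=0.120000, refl=0.120000·0.333333=0.0400; V=0.800000+0.120000+0.040000=0.9600
k=4 src: inc=0.040000, refl=0.040000·0.600000=0.0240; V=0.920000+0.040000+0.024000=0.9840
k=5 load: inc=0.024000, refl=0.024000·0.333333=0.0080; V=0.960000+0.024000+0.008000=0.9920
k=6 src: inc=0.008000, refl=0.008000·0.600000=0.0048; V=0.984000+0.008000+0.004800=0.9968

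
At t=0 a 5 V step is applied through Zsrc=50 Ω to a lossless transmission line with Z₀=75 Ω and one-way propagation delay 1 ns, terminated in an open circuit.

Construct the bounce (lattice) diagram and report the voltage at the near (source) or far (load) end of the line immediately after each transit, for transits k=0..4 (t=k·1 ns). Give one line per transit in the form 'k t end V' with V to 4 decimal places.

Γ_L=1.000000, Γ_S=-0.200000; launch V₁=5·75/125=3.000000
k=0 src: V=3.0000
k=1 load: inc=3.000000, refl=3.000000·1.000000=3.0000; V=0.000000+3.000000+3.000000=6.0000
k=2 src: inc=3.000000, refl=3.000000·-0.200000=-0.6000; V=3.000000+3.000000+-0.600000=5.4000
k=3 load: inc=-0.600000, refl=-0.600000·1.000000=-0.6000; V=6.000000+-0.600000+-0.600000=4.8000
k=4 src: inc=-0.600000, refl=-0.600000·-0.200000=0.1200; V=5.400000+-0.600000+0.120000=4.9200

0 0 source 3.0000
1 1 load 6.0000
2 2 source 5.4000
3 3 load 4.8000
4 4 source 4.9200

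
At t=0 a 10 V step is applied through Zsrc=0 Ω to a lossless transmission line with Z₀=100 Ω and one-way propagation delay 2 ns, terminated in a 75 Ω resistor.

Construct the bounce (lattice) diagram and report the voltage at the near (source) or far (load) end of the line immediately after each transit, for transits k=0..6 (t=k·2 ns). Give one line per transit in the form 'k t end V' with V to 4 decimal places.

Γ_L=-0.142857, Γ_S=-1.000000; launch V₁=10·100/100=10.000000
k=0 src: V=10.0000
k=1 load: inc=10.000000, refl=10.000000·-0.142857=-1.4286; V=0.000000+10.000000+-1.428571=8.5714
k=2 src: inc=-1.428571, refl=-1.428571·-1.000000=1.4286; V=10.000000+-1.428571+1.428571=10.0000
k=3 load: inc=1.428571, refl=1.428571·-0.142857=-0.2041; V=8.571429+1.428571+-0.204082=9.7959
k=4 src: inc=-0.204082, refl=-0.204082·-1.000000=0.2041; V=10.000000+-0.204082+0.204082=10.0000
k=5 load: inc=0.204082, refl=0.204082·-0.142857=-0.0292; V=9.795918+0.204082+-0.029155=9.9708
k=6 src: inc=-0.029155, refl=-0.029155·-1.000000=0.0292; V=10.000000+-0.029155+0.029155=10.0000

0 0 source 10.0000
1 2 load 8.5714
2 4 source 10.0000
3 6 load 9.7959
4 8 source 10.0000
5 10 load 9.9708
6 12 source 10.0000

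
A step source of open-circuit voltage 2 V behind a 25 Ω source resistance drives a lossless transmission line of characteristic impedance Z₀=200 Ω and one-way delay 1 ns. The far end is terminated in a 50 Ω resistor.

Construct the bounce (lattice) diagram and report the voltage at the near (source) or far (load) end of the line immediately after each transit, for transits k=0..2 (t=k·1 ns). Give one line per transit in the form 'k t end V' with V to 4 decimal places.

Γ_L=-0.600000, Γ_S=-0.777778; launch V₁=2·200/225=1.777778
k=0 src: V=1.7778
k=1 load: inc=1.777778, refl=1.777778·-0.600000=-1.0667; V=0.000000+1.777778+-1.066667=0.7111
k=2 src: inc=-1.066667, refl=-1.066667·-0.777778=0.8296; V=1.777778+-1.066667+0.829630=1.5407

0 0 source 1.7778
1 1 load 0.7111
2 2 source 1.5407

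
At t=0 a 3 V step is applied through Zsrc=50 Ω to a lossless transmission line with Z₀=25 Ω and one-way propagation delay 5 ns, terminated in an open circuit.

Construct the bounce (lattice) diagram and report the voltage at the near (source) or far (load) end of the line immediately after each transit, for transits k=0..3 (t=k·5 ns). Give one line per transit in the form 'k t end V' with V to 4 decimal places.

Γ_L=1.000000, Γ_S=0.333333; launch V₁=3·25/75=1.000000
k=0 src: V=1.0000
k=1 load: inc=1.000000, refl=1.000000·1.000000=1.0000; V=0.000000+1.000000+1.000000=2.0000
k=2 src: inc=1.000000, refl=1.000000·0.333333=0.3333; V=1.000000+1.000000+0.333333=2.3333
k=3 load: inc=0.333333, refl=0.333333·1.000000=0.3333; V=2.000000+0.333333+0.333333=2.6667

0 0 source 1.0000
1 5 load 2.0000
2 10 source 2.3333
3 15 load 2.6667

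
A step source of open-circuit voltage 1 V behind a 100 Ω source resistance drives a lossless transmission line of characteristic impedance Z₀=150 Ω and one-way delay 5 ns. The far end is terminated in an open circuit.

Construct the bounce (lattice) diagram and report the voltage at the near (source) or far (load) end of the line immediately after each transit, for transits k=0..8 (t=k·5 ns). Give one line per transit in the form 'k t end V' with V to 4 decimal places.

Γ_L=1.000000, Γ_S=-0.200000; launch V₁=1·150/250=0.600000
k=0 src: V=0.6000
k=1 load: inc=0.600000, refl=0.600000·1.000000=0.6000; V=0.000000+0.600000+0.600000=1.2000
k=2 src: inc=0.600000, refl=0.600000·-0.200000=-0.1200; V=0.600000+0.600000+-0.120000=1.0800
k=3 load: inc=-0.120000, refl=-0.120000·1.000000=-0.1200; V=1.200000+-0.120000+-0.120000=0.9600
k=4 src: inc=-0.120000, refl=-0.120000·-0.200000=0.0240; V=1.080000+-0.120000+0.024000=0.9840
k=5 load: inc=0.024000, refl=0.024000·1.000000=0.0240; V=0.960000+0.024000+0.024000=1.0080
k=6 src: inc=0.024000, refl=0.024000·-0.200000=-0.0048; V=0.984000+0.024000+-0.004800=1.0032
k=7 load: inc=-0.004800, refl=-0.004800·1.000000=-0.0048; V=1.008000+-0.004800+-0.004800=0.9984
k=8 src: inc=-0.004800, refl=-0.004800·-0.200000=0.0010; V=1.003200+-0.004800+0.000960=0.9994

0 0 source 0.6000
1 5 load 1.2000
2 10 source 1.0800
3 15 load 0.9600
4 20 source 0.9840
5 25 load 1.0080
6 30 source 1.0032
7 35 load 0.9984
8 40 source 0.9994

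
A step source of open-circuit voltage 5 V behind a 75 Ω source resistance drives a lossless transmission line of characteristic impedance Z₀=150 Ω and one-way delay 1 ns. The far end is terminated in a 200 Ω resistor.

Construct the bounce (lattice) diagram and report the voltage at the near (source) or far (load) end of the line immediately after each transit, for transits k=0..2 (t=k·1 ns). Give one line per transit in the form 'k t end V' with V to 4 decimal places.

Γ_L=0.142857, Γ_S=-0.333333; launch V₁=5·150/225=3.333333
k=0 src: V=3.3333
k=1 load: inc=3.333333, refl=3.333333·0.142857=0.4762; V=0.000000+3.333333+0.476190=3.8095
k=2 src: inc=0.476190, refl=0.476190·-0.333333=-0.1587; V=3.333333+0.476190+-0.158730=3.6508

0 0 source 3.3333
1 1 load 3.8095
2 2 source 3.6508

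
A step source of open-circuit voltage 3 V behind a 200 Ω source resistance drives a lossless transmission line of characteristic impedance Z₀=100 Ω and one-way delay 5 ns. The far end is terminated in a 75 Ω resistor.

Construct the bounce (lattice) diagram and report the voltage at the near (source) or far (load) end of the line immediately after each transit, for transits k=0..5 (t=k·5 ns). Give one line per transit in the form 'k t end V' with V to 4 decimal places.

0 0 source 1.0000
1 5 load 0.8571
2 10 source 0.8095
3 15 load 0.8163
4 20 source 0.8186
5 25 load 0.8183

Γ_L=-0.142857, Γ_S=0.333333; launch V₁=3·100/300=1.000000
k=0 src: V=1.0000
k=1 load: inc=1.000000, refl=1.000000·-0.142857=-0.1429; V=0.000000+1.000000+-0.142857=0.8571
k=2 src: inc=-0.142857, refl=-0.142857·0.333333=-0.0476; V=1.000000+-0.142857+-0.047619=0.8095
k=3 load: inc=-0.047619, refl=-0.047619·-0.142857=0.0068; V=0.857143+-0.047619+0.006803=0.8163
k=4 src: inc=0.006803, refl=0.006803·0.333333=0.0023; V=0.809524+0.006803+0.002268=0.8186
k=5 load: inc=0.002268, refl=0.002268·-0.142857=-0.0003; V=0.816327+0.002268+-0.000324=0.8183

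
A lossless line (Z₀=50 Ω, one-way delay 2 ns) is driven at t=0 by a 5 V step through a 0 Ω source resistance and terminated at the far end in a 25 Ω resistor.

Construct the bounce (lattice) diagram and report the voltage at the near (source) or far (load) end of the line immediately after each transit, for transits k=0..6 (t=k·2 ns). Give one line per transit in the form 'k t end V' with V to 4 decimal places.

0 0 source 5.0000
1 2 load 3.3333
2 4 source 5.0000
3 6 load 4.4444
4 8 source 5.0000
5 10 load 4.8148
6 12 source 5.0000

Γ_L=-0.333333, Γ_S=-1.000000; launch V₁=5·50/50=5.000000
k=0 src: V=5.0000
k=1 load: inc=5.000000, refl=5.000000·-0.333333=-1.6667; V=0.000000+5.000000+-1.666667=3.3333
k=2 src: inc=-1.666667, refl=-1.666667·-1.000000=1.6667; V=5.000000+-1.666667+1.666667=5.0000
k=3 load: inc=1.666667, refl=1.666667·-0.333333=-0.5556; V=3.333333+1.666667+-0.555556=4.4444
k=4 src: inc=-0.555556, refl=-0.555556·-1.000000=0.5556; V=5.000000+-0.555556+0.555556=5.0000
k=5 load: inc=0.555556, refl=0.555556·-0.333333=-0.1852; V=4.444444+0.555556+-0.185185=4.8148
k=6 src: inc=-0.185185, refl=-0.185185·-1.000000=0.1852; V=5.000000+-0.185185+0.185185=5.0000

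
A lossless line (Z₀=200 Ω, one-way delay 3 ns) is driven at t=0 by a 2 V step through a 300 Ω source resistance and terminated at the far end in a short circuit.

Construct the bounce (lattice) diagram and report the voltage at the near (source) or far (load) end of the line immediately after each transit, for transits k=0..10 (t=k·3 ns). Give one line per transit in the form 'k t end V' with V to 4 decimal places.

Γ_L=-1.000000, Γ_S=0.200000; launch V₁=2·200/500=0.800000
k=0 src: V=0.8000
k=1 load: inc=0.800000, refl=0.800000·-1.000000=-0.8000; V=0.000000+0.800000+-0.800000=0.0000
k=2 src: inc=-0.800000, refl=-0.800000·0.200000=-0.1600; V=0.800000+-0.800000+-0.160000=-0.1600
k=3 load: inc=-0.160000, refl=-0.160000·-1.000000=0.1600; V=0.000000+-0.160000+0.160000=0.0000
k=4 src: inc=0.160000, refl=0.160000·0.200000=0.0320; V=-0.160000+0.160000+0.032000=0.0320
k=5 load: inc=0.032000, refl=0.032000·-1.000000=-0.0320; V=0.000000+0.032000+-0.032000=0.0000
k=6 src: inc=-0.032000, refl=-0.032000·0.200000=-0.0064; V=0.032000+-0.032000+-0.006400=-0.0064
k=7 load: inc=-0.006400, refl=-0.006400·-1.000000=0.0064; V=0.000000+-0.006400+0.006400=0.0000
k=8 src: inc=0.006400, refl=0.006400·0.200000=0.0013; V=-0.006400+0.006400+0.001280=0.0013
k=9 load: inc=0.001280, refl=0.001280·-1.000000=-0.0013; V=0.000000+0.001280+-0.001280=0.0000
k=10 src: inc=-0.001280, refl=-0.001280·0.200000=-0.0003; V=0.001280+-0.001280+-0.000256=-0.0003

0 0 source 0.8000
1 3 load 0.0000
2 6 source -0.1600
3 9 load 0.0000
4 12 source 0.0320
5 15 load 0.0000
6 18 source -0.0064
7 21 load 0.0000
8 24 source 0.0013
9 27 load 0.0000
10 30 source -0.0003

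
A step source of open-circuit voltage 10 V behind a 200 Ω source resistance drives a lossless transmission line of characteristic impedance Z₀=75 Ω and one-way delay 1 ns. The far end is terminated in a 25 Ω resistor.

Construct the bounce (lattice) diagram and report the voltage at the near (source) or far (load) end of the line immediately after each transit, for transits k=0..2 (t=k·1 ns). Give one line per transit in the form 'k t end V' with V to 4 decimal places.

Γ_L=-0.500000, Γ_S=0.454545; launch V₁=10·75/275=2.727273
k=0 src: V=2.7273
k=1 load: inc=2.727273, refl=2.727273·-0.500000=-1.3636; V=0.000000+2.727273+-1.363636=1.3636
k=2 src: inc=-1.363636, refl=-1.363636·0.454545=-0.6198; V=2.727273+-1.363636+-0.619835=0.7438

0 0 source 2.7273
1 1 load 1.3636
2 2 source 0.7438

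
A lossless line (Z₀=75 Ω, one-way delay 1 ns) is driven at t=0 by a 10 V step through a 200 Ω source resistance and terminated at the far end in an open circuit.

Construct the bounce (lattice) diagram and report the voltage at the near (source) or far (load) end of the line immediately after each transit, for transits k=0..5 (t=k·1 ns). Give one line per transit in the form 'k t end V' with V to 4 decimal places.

0 0 source 2.7273
1 1 load 5.4545
2 2 source 6.6942
3 3 load 7.9339
4 4 source 8.4974
5 5 load 9.0609

Γ_L=1.000000, Γ_S=0.454545; launch V₁=10·75/275=2.727273
k=0 src: V=2.7273
k=1 load: inc=2.727273, refl=2.727273·1.000000=2.7273; V=0.000000+2.727273+2.727273=5.4545
k=2 src: inc=2.727273, refl=2.727273·0.454545=1.2397; V=2.727273+2.727273+1.239669=6.6942
k=3 load: inc=1.239669, refl=1.239669·1.000000=1.2397; V=5.454545+1.239669+1.239669=7.9339
k=4 src: inc=1.239669, refl=1.239669·0.454545=0.5635; V=6.694215+1.239669+0.563486=8.4974
k=5 load: inc=0.563486, refl=0.563486·1.000000=0.5635; V=7.933884+0.563486+0.563486=9.0609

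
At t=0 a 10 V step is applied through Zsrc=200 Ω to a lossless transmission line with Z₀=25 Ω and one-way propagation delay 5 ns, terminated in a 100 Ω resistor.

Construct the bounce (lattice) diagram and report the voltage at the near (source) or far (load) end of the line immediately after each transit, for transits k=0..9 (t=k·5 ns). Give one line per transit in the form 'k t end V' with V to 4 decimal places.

Γ_L=0.600000, Γ_S=0.777778; launch V₁=10·25/225=1.111111
k=0 src: V=1.1111
k=1 load: inc=1.111111, refl=1.111111·0.600000=0.6667; V=0.000000+1.111111+0.666667=1.7778
k=2 src: inc=0.666667, refl=0.666667·0.777778=0.5185; V=1.111111+0.666667+0.518519=2.2963
k=3 load: inc=0.518519, refl=0.518519·0.600000=0.3111; V=1.777778+0.518519+0.311111=2.6074
k=4 src: inc=0.311111, refl=0.311111·0.777778=0.2420; V=2.296296+0.311111+0.241975=2.8494
k=5 load: inc=0.241975, refl=0.241975·0.600000=0.1452; V=2.607407+0.241975+0.145185=2.9946
k=6 src: inc=0.145185, refl=0.145185·0.777778=0.1129; V=2.849383+0.145185+0.112922=3.1075
k=7 load: inc=0.112922, refl=0.112922·0.600000=0.0678; V=2.994568+0.112922+0.067753=3.1752
k=8 src: inc=0.067753, refl=0.067753·0.777778=0.0527; V=3.107490+0.067753+0.052697=3.2279
k=9 load: inc=0.052697, refl=0.052697·0.600000=0.0316; V=3.175243+0.052697+0.031618=3.2596

0 0 source 1.1111
1 5 load 1.7778
2 10 source 2.2963
3 15 load 2.6074
4 20 source 2.8494
5 25 load 2.9946
6 30 source 3.1075
7 35 load 3.1752
8 40 source 3.2279
9 45 load 3.2596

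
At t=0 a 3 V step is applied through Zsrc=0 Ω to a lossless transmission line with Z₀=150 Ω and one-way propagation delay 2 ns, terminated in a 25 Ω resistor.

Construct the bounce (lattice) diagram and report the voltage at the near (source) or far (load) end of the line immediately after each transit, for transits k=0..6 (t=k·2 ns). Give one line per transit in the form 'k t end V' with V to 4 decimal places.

Γ_L=-0.714286, Γ_S=-1.000000; launch V₁=3·150/150=3.000000
k=0 src: V=3.0000
k=1 load: inc=3.000000, refl=3.000000·-0.714286=-2.1429; V=0.000000+3.000000+-2.142857=0.8571
k=2 src: inc=-2.142857, refl=-2.142857·-1.000000=2.1429; V=3.000000+-2.142857+2.142857=3.0000
k=3 load: inc=2.142857, refl=2.142857·-0.714286=-1.5306; V=0.857143+2.142857+-1.530612=1.4694
k=4 src: inc=-1.530612, refl=-1.530612·-1.000000=1.5306; V=3.000000+-1.530612+1.530612=3.0000
k=5 load: inc=1.530612, refl=1.530612·-0.714286=-1.0933; V=1.469388+1.530612+-1.093294=1.9067
k=6 src: inc=-1.093294, refl=-1.093294·-1.000000=1.0933; V=3.000000+-1.093294+1.093294=3.0000

0 0 source 3.0000
1 2 load 0.8571
2 4 source 3.0000
3 6 load 1.4694
4 8 source 3.0000
5 10 load 1.9067
6 12 source 3.0000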